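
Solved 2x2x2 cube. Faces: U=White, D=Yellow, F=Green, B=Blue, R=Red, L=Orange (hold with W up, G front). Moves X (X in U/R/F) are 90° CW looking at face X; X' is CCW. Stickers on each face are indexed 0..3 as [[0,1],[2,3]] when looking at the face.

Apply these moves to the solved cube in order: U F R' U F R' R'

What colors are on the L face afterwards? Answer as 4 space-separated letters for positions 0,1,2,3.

After move 1 (U): U=WWWW F=RRGG R=BBRR B=OOBB L=GGOO
After move 2 (F): F=GRGR U=WWOG R=WBWR D=RBYY L=GYOY
After move 3 (R'): R=BRWW U=WBOO F=GWGG D=RRYR B=YOBB
After move 4 (U): U=OWOB F=BRGG R=YOWW B=GYBB L=GWOY
After move 5 (F): F=GBGR U=OWYW R=OOBW D=WYYR L=GROR
After move 6 (R'): R=OWOB U=OBYG F=GWGW D=WBYR B=RYYB
After move 7 (R'): R=WBOO U=OYYR F=GBGG D=WWYW B=RYBB
Query: L face = GROR

Answer: G R O R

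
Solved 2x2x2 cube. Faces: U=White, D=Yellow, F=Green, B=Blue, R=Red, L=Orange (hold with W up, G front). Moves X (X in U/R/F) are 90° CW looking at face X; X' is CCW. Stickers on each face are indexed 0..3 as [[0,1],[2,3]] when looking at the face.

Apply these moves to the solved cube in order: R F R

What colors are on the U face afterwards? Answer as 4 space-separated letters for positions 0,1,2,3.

After move 1 (R): R=RRRR U=WGWG F=GYGY D=YBYB B=WBWB
After move 2 (F): F=GGYY U=WGOO R=WRGR D=RRYB L=OYOB
After move 3 (R): R=GWRR U=WGOY F=GRYB D=RWYW B=OBGB
Query: U face = WGOY

Answer: W G O Y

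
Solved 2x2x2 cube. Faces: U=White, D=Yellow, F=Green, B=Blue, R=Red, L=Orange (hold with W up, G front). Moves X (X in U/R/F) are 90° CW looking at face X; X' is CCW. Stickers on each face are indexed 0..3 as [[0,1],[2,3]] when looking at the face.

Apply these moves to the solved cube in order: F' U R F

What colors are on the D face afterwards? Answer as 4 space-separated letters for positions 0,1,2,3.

After move 1 (F'): F=GGGG U=WWRR R=YRYR D=OOYY L=OWOW
After move 2 (U): U=RWRW F=YRGG R=BBYR B=OWBB L=GGOW
After move 3 (R): R=YBRB U=RRRG F=YOGY D=OBYO B=WWWB
After move 4 (F): F=GYYO U=RRWG R=RBGB D=RYYO L=GOOB
Query: D face = RYYO

Answer: R Y Y O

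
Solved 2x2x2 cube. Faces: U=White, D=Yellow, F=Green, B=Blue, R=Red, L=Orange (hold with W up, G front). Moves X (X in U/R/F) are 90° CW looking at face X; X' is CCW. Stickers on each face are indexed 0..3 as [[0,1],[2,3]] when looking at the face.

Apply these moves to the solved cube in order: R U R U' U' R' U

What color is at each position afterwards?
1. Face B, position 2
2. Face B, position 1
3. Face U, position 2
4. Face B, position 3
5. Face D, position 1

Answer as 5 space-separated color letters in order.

Answer: W W R B O

Derivation:
After move 1 (R): R=RRRR U=WGWG F=GYGY D=YBYB B=WBWB
After move 2 (U): U=WWGG F=RRGY R=WBRR B=OOWB L=GYOO
After move 3 (R): R=RWRB U=WRGY F=RBGB D=YWYO B=GOWB
After move 4 (U'): U=RYWG F=GYGB R=RBRB B=RWWB L=GOOO
After move 5 (U'): U=YGRW F=GOGB R=GYRB B=RBWB L=RWOO
After move 6 (R'): R=YBGR U=YWRR F=GGGW D=YOYB B=OBWB
After move 7 (U): U=RYRW F=YBGW R=OBGR B=RWWB L=GGOO
Query 1: B[2] = W
Query 2: B[1] = W
Query 3: U[2] = R
Query 4: B[3] = B
Query 5: D[1] = O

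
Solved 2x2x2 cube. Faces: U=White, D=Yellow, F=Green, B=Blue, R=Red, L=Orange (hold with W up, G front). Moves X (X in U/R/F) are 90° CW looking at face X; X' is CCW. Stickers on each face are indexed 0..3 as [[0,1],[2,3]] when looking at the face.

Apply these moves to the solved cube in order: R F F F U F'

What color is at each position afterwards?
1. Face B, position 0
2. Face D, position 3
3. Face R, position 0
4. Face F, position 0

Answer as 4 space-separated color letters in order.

After move 1 (R): R=RRRR U=WGWG F=GYGY D=YBYB B=WBWB
After move 2 (F): F=GGYY U=WGOO R=WRGR D=RRYB L=OYOB
After move 3 (F): F=YGYG U=WGBY R=OROR D=GWYB L=OROR
After move 4 (F): F=YYGG U=WGRR R=BRYR D=OOYB L=OGOW
After move 5 (U): U=RWRG F=BRGG R=WBYR B=OGWB L=YYOW
After move 6 (F'): F=RGBG U=RWWY R=OBOR D=YWYB L=YGOR
Query 1: B[0] = O
Query 2: D[3] = B
Query 3: R[0] = O
Query 4: F[0] = R

Answer: O B O R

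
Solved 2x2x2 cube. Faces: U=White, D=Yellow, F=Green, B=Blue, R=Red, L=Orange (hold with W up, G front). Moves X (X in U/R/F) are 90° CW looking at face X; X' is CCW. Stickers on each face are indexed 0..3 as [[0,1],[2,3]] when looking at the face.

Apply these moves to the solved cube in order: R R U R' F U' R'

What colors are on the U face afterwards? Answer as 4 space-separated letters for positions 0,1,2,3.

Answer: G W W Y

Derivation:
After move 1 (R): R=RRRR U=WGWG F=GYGY D=YBYB B=WBWB
After move 2 (R): R=RRRR U=WYWY F=GBGB D=YWYW B=GBGB
After move 3 (U): U=WWYY F=RRGB R=GBRR B=OOGB L=GBOO
After move 4 (R'): R=BRGR U=WGYO F=RWGY D=YRYB B=WOWB
After move 5 (F): F=GRYW U=WGOB R=YROR D=GBYB L=GYOR
After move 6 (U'): U=GBWO F=GYYW R=GROR B=YRWB L=WOOR
After move 7 (R'): R=RRGO U=GWWY F=GBYO D=GYYW B=BRBB
Query: U face = GWWY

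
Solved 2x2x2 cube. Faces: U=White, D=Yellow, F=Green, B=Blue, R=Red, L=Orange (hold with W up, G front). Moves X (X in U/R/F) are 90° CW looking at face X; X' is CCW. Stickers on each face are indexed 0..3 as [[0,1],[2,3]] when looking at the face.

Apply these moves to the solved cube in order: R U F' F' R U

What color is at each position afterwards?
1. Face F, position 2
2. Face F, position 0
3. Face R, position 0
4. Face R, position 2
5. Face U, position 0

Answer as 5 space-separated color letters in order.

After move 1 (R): R=RRRR U=WGWG F=GYGY D=YBYB B=WBWB
After move 2 (U): U=WWGG F=RRGY R=WBRR B=OOWB L=GYOO
After move 3 (F'): F=RYRG U=WWWR R=BBYR D=YOYB L=GGOG
After move 4 (F'): F=YGRR U=WWBY R=OBYR D=GGYB L=GROW
After move 5 (R): R=YORB U=WGBR F=YGRB D=GWYO B=YOWB
After move 6 (U): U=BWRG F=YORB R=YORB B=GRWB L=YGOW
Query 1: F[2] = R
Query 2: F[0] = Y
Query 3: R[0] = Y
Query 4: R[2] = R
Query 5: U[0] = B

Answer: R Y Y R B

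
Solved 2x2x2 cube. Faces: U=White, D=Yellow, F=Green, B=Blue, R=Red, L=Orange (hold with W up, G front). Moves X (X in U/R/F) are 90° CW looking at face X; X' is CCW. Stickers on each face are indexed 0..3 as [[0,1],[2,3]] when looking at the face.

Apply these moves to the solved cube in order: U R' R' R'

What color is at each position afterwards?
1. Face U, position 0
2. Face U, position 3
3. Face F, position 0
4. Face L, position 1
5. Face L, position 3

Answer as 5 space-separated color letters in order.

Answer: W G R G O

Derivation:
After move 1 (U): U=WWWW F=RRGG R=BBRR B=OOBB L=GGOO
After move 2 (R'): R=BRBR U=WBWO F=RWGW D=YRYG B=YOYB
After move 3 (R'): R=RRBB U=WYWY F=RBGO D=YWYW B=GORB
After move 4 (R'): R=RBRB U=WRWG F=RYGY D=YBYO B=WOWB
Query 1: U[0] = W
Query 2: U[3] = G
Query 3: F[0] = R
Query 4: L[1] = G
Query 5: L[3] = O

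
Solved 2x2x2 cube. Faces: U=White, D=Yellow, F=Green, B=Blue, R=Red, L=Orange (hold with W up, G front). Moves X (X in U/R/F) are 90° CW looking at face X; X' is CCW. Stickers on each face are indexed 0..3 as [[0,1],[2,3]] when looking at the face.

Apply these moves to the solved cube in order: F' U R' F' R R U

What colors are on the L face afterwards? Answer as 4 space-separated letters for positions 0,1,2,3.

Answer: W O O R

Derivation:
After move 1 (F'): F=GGGG U=WWRR R=YRYR D=OOYY L=OWOW
After move 2 (U): U=RWRW F=YRGG R=BBYR B=OWBB L=GGOW
After move 3 (R'): R=BRBY U=RBRO F=YWGW D=ORYG B=YWOB
After move 4 (F'): F=WWYG U=RBBB R=RROY D=GWYG L=GOOR
After move 5 (R): R=ORYR U=RWBG F=WWYG D=GOYY B=BWBB
After move 6 (R): R=YORR U=RWBG F=WOYY D=GBYB B=GWWB
After move 7 (U): U=BRGW F=YOYY R=GWRR B=GOWB L=WOOR
Query: L face = WOOR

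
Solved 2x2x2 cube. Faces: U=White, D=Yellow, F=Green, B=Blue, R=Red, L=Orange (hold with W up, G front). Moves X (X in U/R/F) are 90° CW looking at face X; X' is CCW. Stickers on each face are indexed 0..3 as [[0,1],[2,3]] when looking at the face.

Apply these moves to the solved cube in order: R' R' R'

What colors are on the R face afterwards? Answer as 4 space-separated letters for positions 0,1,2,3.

After move 1 (R'): R=RRRR U=WBWB F=GWGW D=YGYG B=YBYB
After move 2 (R'): R=RRRR U=WYWY F=GBGB D=YWYW B=GBGB
After move 3 (R'): R=RRRR U=WGWG F=GYGY D=YBYB B=WBWB
Query: R face = RRRR

Answer: R R R R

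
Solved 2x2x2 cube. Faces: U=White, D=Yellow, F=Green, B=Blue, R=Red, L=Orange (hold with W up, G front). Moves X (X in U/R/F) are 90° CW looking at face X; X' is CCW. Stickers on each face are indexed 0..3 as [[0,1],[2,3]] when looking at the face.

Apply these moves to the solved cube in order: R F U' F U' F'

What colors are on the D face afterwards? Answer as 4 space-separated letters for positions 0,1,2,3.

Answer: R R Y B

Derivation:
After move 1 (R): R=RRRR U=WGWG F=GYGY D=YBYB B=WBWB
After move 2 (F): F=GGYY U=WGOO R=WRGR D=RRYB L=OYOB
After move 3 (U'): U=GOWO F=OYYY R=GGGR B=WRWB L=WBOB
After move 4 (F): F=YOYY U=GOBB R=WGOR D=GGYB L=WROR
After move 5 (U'): U=OBGB F=WRYY R=YOOR B=WGWB L=WROR
After move 6 (F'): F=RYWY U=OBYO R=GOGR D=RRYB L=WBOG
Query: D face = RRYB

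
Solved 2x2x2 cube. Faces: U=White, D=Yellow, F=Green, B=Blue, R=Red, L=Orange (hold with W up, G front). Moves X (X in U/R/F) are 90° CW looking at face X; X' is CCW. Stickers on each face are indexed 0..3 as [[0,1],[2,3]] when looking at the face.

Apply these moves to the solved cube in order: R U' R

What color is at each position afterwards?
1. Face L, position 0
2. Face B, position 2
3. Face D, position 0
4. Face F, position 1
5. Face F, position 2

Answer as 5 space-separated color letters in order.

After move 1 (R): R=RRRR U=WGWG F=GYGY D=YBYB B=WBWB
After move 2 (U'): U=GGWW F=OOGY R=GYRR B=RRWB L=WBOO
After move 3 (R): R=RGRY U=GOWY F=OBGB D=YWYR B=WRGB
Query 1: L[0] = W
Query 2: B[2] = G
Query 3: D[0] = Y
Query 4: F[1] = B
Query 5: F[2] = G

Answer: W G Y B G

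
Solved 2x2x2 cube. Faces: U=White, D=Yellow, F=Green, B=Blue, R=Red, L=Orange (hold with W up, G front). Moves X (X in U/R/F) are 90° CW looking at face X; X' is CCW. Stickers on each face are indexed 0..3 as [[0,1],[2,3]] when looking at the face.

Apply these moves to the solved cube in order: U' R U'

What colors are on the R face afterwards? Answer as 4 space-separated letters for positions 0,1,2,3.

After move 1 (U'): U=WWWW F=OOGG R=GGRR B=RRBB L=BBOO
After move 2 (R): R=RGRG U=WOWG F=OYGY D=YBYR B=WRWB
After move 3 (U'): U=OGWW F=BBGY R=OYRG B=RGWB L=WROO
Query: R face = OYRG

Answer: O Y R G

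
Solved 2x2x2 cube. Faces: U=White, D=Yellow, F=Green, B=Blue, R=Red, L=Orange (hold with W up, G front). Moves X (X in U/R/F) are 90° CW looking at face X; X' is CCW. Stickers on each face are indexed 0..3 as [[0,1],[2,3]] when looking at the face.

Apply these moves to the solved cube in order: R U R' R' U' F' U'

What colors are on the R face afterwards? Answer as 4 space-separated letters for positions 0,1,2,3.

After move 1 (R): R=RRRR U=WGWG F=GYGY D=YBYB B=WBWB
After move 2 (U): U=WWGG F=RRGY R=WBRR B=OOWB L=GYOO
After move 3 (R'): R=BRWR U=WWGO F=RWGG D=YRYY B=BOBB
After move 4 (R'): R=RRBW U=WBGB F=RWGO D=YWYG B=YORB
After move 5 (U'): U=BBWG F=GYGO R=RWBW B=RRRB L=YOOO
After move 6 (F'): F=YOGG U=BBRB R=WWYW D=OOYG L=YGOW
After move 7 (U'): U=BBBR F=YGGG R=YOYW B=WWRB L=RROW
Query: R face = YOYW

Answer: Y O Y W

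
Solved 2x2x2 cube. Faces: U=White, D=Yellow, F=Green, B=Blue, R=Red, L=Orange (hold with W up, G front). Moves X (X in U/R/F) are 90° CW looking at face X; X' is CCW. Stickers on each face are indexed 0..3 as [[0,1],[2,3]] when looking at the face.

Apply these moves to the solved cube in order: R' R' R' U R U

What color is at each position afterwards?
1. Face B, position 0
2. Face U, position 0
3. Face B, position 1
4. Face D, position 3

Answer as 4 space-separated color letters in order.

Answer: G G Y O

Derivation:
After move 1 (R'): R=RRRR U=WBWB F=GWGW D=YGYG B=YBYB
After move 2 (R'): R=RRRR U=WYWY F=GBGB D=YWYW B=GBGB
After move 3 (R'): R=RRRR U=WGWG F=GYGY D=YBYB B=WBWB
After move 4 (U): U=WWGG F=RRGY R=WBRR B=OOWB L=GYOO
After move 5 (R): R=RWRB U=WRGY F=RBGB D=YWYO B=GOWB
After move 6 (U): U=GWYR F=RWGB R=GORB B=GYWB L=RBOO
Query 1: B[0] = G
Query 2: U[0] = G
Query 3: B[1] = Y
Query 4: D[3] = O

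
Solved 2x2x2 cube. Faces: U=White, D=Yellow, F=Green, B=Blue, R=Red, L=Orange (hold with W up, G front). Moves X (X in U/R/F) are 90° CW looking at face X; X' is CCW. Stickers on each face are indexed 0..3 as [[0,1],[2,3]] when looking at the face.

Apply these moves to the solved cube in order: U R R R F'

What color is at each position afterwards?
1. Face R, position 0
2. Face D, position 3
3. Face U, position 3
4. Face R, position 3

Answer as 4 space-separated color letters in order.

After move 1 (U): U=WWWW F=RRGG R=BBRR B=OOBB L=GGOO
After move 2 (R): R=RBRB U=WRWG F=RYGY D=YBYO B=WOWB
After move 3 (R): R=RRBB U=WYWY F=RBGO D=YWYW B=GORB
After move 4 (R): R=BRBR U=WBWO F=RWGW D=YRYG B=YOYB
After move 5 (F'): F=WWRG U=WBBB R=RRYR D=GOYG L=GOOW
Query 1: R[0] = R
Query 2: D[3] = G
Query 3: U[3] = B
Query 4: R[3] = R

Answer: R G B R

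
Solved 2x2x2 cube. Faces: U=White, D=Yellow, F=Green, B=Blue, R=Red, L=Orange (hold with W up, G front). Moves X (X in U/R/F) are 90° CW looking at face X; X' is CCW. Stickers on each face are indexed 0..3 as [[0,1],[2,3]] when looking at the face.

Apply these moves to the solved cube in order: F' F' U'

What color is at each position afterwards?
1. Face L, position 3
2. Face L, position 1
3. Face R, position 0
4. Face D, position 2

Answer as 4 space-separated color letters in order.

After move 1 (F'): F=GGGG U=WWRR R=YRYR D=OOYY L=OWOW
After move 2 (F'): F=GGGG U=WWYY R=OROR D=WWYY L=OROR
After move 3 (U'): U=WYWY F=ORGG R=GGOR B=ORBB L=BBOR
Query 1: L[3] = R
Query 2: L[1] = B
Query 3: R[0] = G
Query 4: D[2] = Y

Answer: R B G Y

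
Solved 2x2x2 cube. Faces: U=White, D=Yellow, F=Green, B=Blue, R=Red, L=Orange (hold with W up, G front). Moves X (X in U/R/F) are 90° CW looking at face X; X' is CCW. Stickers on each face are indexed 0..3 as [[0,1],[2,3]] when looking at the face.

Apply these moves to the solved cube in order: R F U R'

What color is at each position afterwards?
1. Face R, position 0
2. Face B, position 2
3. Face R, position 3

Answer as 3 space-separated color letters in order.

After move 1 (R): R=RRRR U=WGWG F=GYGY D=YBYB B=WBWB
After move 2 (F): F=GGYY U=WGOO R=WRGR D=RRYB L=OYOB
After move 3 (U): U=OWOG F=WRYY R=WBGR B=OYWB L=GGOB
After move 4 (R'): R=BRWG U=OWOO F=WWYG D=RRYY B=BYRB
Query 1: R[0] = B
Query 2: B[2] = R
Query 3: R[3] = G

Answer: B R G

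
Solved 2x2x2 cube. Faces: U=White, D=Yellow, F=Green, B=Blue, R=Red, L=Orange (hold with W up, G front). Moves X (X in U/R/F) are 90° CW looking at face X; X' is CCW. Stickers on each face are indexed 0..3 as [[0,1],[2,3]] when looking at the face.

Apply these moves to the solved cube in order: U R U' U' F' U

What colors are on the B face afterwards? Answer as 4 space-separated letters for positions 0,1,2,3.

Answer: R W W B

Derivation:
After move 1 (U): U=WWWW F=RRGG R=BBRR B=OOBB L=GGOO
After move 2 (R): R=RBRB U=WRWG F=RYGY D=YBYO B=WOWB
After move 3 (U'): U=RGWW F=GGGY R=RYRB B=RBWB L=WOOO
After move 4 (U'): U=GWRW F=WOGY R=GGRB B=RYWB L=RBOO
After move 5 (F'): F=OYWG U=GWGR R=BGYB D=BOYO L=RWOR
After move 6 (U): U=GGRW F=BGWG R=RYYB B=RWWB L=OYOR
Query: B face = RWWB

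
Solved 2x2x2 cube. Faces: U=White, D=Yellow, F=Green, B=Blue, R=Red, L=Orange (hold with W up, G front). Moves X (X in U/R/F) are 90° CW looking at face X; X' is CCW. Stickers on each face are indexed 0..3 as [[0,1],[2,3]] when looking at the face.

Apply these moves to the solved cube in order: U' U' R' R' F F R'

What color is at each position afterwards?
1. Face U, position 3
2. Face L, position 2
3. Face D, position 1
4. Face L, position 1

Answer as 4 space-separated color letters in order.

After move 1 (U'): U=WWWW F=OOGG R=GGRR B=RRBB L=BBOO
After move 2 (U'): U=WWWW F=BBGG R=OORR B=GGBB L=RROO
After move 3 (R'): R=OROR U=WBWG F=BWGW D=YBYG B=YGYB
After move 4 (R'): R=RROO U=WYWY F=BBGG D=YWYW B=GGBB
After move 5 (F): F=GBGB U=WYOR R=WRYO D=ORYW L=RYOW
After move 6 (F): F=GGBB U=WYWY R=ORRO D=YWYW L=ROOR
After move 7 (R'): R=ROOR U=WBWG F=GYBY D=YGYB B=WGWB
Query 1: U[3] = G
Query 2: L[2] = O
Query 3: D[1] = G
Query 4: L[1] = O

Answer: G O G O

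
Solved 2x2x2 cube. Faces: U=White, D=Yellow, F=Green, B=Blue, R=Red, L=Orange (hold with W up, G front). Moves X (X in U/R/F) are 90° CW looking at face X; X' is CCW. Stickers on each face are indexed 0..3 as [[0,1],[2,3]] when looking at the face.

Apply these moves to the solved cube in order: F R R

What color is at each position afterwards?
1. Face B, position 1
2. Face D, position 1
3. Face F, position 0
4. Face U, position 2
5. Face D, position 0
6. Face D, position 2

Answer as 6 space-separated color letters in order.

Answer: B W G O R Y

Derivation:
After move 1 (F): F=GGGG U=WWOO R=WRWR D=RRYY L=OYOY
After move 2 (R): R=WWRR U=WGOG F=GRGY D=RBYB B=OBWB
After move 3 (R): R=RWRW U=WROY F=GBGB D=RWYO B=GBGB
Query 1: B[1] = B
Query 2: D[1] = W
Query 3: F[0] = G
Query 4: U[2] = O
Query 5: D[0] = R
Query 6: D[2] = Y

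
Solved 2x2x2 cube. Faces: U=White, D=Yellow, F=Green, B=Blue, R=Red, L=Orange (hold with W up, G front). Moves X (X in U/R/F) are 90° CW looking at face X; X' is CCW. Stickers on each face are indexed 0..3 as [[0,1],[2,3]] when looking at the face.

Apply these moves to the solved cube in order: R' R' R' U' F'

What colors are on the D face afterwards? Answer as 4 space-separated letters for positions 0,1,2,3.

After move 1 (R'): R=RRRR U=WBWB F=GWGW D=YGYG B=YBYB
After move 2 (R'): R=RRRR U=WYWY F=GBGB D=YWYW B=GBGB
After move 3 (R'): R=RRRR U=WGWG F=GYGY D=YBYB B=WBWB
After move 4 (U'): U=GGWW F=OOGY R=GYRR B=RRWB L=WBOO
After move 5 (F'): F=OYOG U=GGGR R=BYYR D=BOYB L=WWOW
Query: D face = BOYB

Answer: B O Y B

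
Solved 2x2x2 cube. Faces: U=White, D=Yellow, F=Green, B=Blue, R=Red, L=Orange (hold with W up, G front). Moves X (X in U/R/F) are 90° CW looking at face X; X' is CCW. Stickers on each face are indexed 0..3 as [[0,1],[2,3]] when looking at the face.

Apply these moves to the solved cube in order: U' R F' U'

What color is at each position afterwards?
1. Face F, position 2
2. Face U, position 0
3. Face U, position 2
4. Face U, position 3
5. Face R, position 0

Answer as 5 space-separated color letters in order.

Answer: O O W R Y

Derivation:
After move 1 (U'): U=WWWW F=OOGG R=GGRR B=RRBB L=BBOO
After move 2 (R): R=RGRG U=WOWG F=OYGY D=YBYR B=WRWB
After move 3 (F'): F=YYOG U=WORR R=BGYG D=BOYR L=BGOW
After move 4 (U'): U=ORWR F=BGOG R=YYYG B=BGWB L=WROW
Query 1: F[2] = O
Query 2: U[0] = O
Query 3: U[2] = W
Query 4: U[3] = R
Query 5: R[0] = Y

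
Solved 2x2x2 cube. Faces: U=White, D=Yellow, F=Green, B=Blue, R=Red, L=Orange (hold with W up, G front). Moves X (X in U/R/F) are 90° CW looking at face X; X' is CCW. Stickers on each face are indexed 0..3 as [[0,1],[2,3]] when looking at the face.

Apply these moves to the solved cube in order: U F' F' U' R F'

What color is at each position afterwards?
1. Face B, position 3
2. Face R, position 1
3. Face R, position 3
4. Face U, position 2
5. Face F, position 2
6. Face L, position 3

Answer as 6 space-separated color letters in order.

Answer: B G G G G W

Derivation:
After move 1 (U): U=WWWW F=RRGG R=BBRR B=OOBB L=GGOO
After move 2 (F'): F=RGRG U=WWBR R=YBYR D=GOYY L=GWOW
After move 3 (F'): F=GGRR U=WWYY R=OBGR D=WWYY L=GROB
After move 4 (U'): U=WYWY F=GRRR R=GGGR B=OBBB L=OOOB
After move 5 (R): R=GGRG U=WRWR F=GWRY D=WBYO B=YBYB
After move 6 (F'): F=WYGR U=WRGR R=BGWG D=OBYO L=OROW
Query 1: B[3] = B
Query 2: R[1] = G
Query 3: R[3] = G
Query 4: U[2] = G
Query 5: F[2] = G
Query 6: L[3] = W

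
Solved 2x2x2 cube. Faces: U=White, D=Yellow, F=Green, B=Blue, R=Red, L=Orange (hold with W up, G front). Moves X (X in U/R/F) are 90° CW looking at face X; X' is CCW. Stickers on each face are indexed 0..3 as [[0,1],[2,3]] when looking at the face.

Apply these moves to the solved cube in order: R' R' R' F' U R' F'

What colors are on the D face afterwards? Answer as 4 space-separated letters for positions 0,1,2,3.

After move 1 (R'): R=RRRR U=WBWB F=GWGW D=YGYG B=YBYB
After move 2 (R'): R=RRRR U=WYWY F=GBGB D=YWYW B=GBGB
After move 3 (R'): R=RRRR U=WGWG F=GYGY D=YBYB B=WBWB
After move 4 (F'): F=YYGG U=WGRR R=BRYR D=OOYB L=OGOW
After move 5 (U): U=RWRG F=BRGG R=WBYR B=OGWB L=YYOW
After move 6 (R'): R=BRWY U=RWRO F=BWGG D=ORYG B=BGOB
After move 7 (F'): F=WGBG U=RWBW R=RROY D=YWYG L=YOOR
Query: D face = YWYG

Answer: Y W Y G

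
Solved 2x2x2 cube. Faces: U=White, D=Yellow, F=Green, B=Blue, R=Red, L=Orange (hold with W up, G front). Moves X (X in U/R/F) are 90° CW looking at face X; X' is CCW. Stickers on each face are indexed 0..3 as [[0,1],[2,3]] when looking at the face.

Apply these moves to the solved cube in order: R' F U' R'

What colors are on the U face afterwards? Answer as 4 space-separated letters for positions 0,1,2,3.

Answer: B Y W W

Derivation:
After move 1 (R'): R=RRRR U=WBWB F=GWGW D=YGYG B=YBYB
After move 2 (F): F=GGWW U=WBOO R=WRBR D=RRYG L=OYOG
After move 3 (U'): U=BOWO F=OYWW R=GGBR B=WRYB L=YBOG
After move 4 (R'): R=GRGB U=BYWW F=OOWO D=RYYW B=GRRB
Query: U face = BYWW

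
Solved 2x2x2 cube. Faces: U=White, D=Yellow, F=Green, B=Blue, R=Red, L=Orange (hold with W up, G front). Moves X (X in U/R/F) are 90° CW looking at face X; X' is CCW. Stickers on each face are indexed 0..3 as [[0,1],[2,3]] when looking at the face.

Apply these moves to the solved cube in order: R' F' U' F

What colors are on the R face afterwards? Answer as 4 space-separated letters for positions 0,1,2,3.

After move 1 (R'): R=RRRR U=WBWB F=GWGW D=YGYG B=YBYB
After move 2 (F'): F=WWGG U=WBRR R=GRYR D=OOYG L=OBOW
After move 3 (U'): U=BRWR F=OBGG R=WWYR B=GRYB L=YBOW
After move 4 (F): F=GOGB U=BRWB R=WWRR D=YWYG L=YOOO
Query: R face = WWRR

Answer: W W R R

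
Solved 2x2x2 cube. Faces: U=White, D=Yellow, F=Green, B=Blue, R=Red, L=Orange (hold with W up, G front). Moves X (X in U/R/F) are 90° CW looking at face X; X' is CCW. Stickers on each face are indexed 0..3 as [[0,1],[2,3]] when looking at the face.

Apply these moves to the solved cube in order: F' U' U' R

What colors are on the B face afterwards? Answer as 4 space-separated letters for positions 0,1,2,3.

Answer: W G R B

Derivation:
After move 1 (F'): F=GGGG U=WWRR R=YRYR D=OOYY L=OWOW
After move 2 (U'): U=WRWR F=OWGG R=GGYR B=YRBB L=BBOW
After move 3 (U'): U=RRWW F=BBGG R=OWYR B=GGBB L=YROW
After move 4 (R): R=YORW U=RBWG F=BOGY D=OBYG B=WGRB
Query: B face = WGRB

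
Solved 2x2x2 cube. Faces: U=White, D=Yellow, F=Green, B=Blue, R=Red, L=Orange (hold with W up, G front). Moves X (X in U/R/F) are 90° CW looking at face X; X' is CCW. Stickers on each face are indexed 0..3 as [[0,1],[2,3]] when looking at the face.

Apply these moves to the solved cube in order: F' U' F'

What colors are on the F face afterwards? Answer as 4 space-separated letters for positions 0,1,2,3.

Answer: W G O G

Derivation:
After move 1 (F'): F=GGGG U=WWRR R=YRYR D=OOYY L=OWOW
After move 2 (U'): U=WRWR F=OWGG R=GGYR B=YRBB L=BBOW
After move 3 (F'): F=WGOG U=WRGY R=OGOR D=BWYY L=BROW
Query: F face = WGOG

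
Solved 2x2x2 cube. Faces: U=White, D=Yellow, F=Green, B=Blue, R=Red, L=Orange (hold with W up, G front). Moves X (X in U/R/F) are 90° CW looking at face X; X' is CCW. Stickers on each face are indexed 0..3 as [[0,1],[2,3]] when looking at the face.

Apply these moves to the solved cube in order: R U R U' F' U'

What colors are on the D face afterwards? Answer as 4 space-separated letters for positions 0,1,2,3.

After move 1 (R): R=RRRR U=WGWG F=GYGY D=YBYB B=WBWB
After move 2 (U): U=WWGG F=RRGY R=WBRR B=OOWB L=GYOO
After move 3 (R): R=RWRB U=WRGY F=RBGB D=YWYO B=GOWB
After move 4 (U'): U=RYWG F=GYGB R=RBRB B=RWWB L=GOOO
After move 5 (F'): F=YBGG U=RYRR R=WBYB D=OOYO L=GGOW
After move 6 (U'): U=YRRR F=GGGG R=YBYB B=WBWB L=RWOW
Query: D face = OOYO

Answer: O O Y O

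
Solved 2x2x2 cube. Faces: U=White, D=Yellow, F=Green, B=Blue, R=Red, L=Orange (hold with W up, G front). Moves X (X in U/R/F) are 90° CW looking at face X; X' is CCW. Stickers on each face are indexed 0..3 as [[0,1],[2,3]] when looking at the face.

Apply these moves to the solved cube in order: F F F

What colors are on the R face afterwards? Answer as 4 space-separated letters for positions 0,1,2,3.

After move 1 (F): F=GGGG U=WWOO R=WRWR D=RRYY L=OYOY
After move 2 (F): F=GGGG U=WWYY R=OROR D=WWYY L=OROR
After move 3 (F): F=GGGG U=WWRR R=YRYR D=OOYY L=OWOW
Query: R face = YRYR

Answer: Y R Y R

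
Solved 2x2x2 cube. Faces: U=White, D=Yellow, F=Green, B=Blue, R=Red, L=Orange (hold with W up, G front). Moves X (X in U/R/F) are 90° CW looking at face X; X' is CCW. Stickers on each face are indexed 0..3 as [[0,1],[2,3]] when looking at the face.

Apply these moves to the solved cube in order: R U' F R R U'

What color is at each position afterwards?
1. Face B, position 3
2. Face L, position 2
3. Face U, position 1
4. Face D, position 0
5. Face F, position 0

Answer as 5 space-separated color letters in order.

After move 1 (R): R=RRRR U=WGWG F=GYGY D=YBYB B=WBWB
After move 2 (U'): U=GGWW F=OOGY R=GYRR B=RRWB L=WBOO
After move 3 (F): F=GOYO U=GGOB R=WYWR D=RGYB L=WYOB
After move 4 (R): R=WWRY U=GOOO F=GGYB D=RWYR B=BRGB
After move 5 (R): R=RWYW U=GGOB F=GWYR D=RGYB B=OROB
After move 6 (U'): U=GBGO F=WYYR R=GWYW B=RWOB L=OROB
Query 1: B[3] = B
Query 2: L[2] = O
Query 3: U[1] = B
Query 4: D[0] = R
Query 5: F[0] = W

Answer: B O B R W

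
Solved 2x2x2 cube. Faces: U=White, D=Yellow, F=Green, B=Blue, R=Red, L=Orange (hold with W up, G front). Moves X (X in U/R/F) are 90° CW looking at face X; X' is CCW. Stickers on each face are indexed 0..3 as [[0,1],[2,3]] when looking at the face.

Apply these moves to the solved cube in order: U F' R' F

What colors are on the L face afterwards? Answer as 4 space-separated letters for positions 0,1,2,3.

After move 1 (U): U=WWWW F=RRGG R=BBRR B=OOBB L=GGOO
After move 2 (F'): F=RGRG U=WWBR R=YBYR D=GOYY L=GWOW
After move 3 (R'): R=BRYY U=WBBO F=RWRR D=GGYG B=YOOB
After move 4 (F): F=RRRW U=WBWW R=BROY D=YBYG L=GGOG
Query: L face = GGOG

Answer: G G O G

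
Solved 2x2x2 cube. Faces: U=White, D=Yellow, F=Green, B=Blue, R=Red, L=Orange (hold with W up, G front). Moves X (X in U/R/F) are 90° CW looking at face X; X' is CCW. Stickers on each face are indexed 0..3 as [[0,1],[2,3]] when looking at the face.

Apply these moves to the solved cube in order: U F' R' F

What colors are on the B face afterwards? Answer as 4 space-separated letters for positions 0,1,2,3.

Answer: Y O O B

Derivation:
After move 1 (U): U=WWWW F=RRGG R=BBRR B=OOBB L=GGOO
After move 2 (F'): F=RGRG U=WWBR R=YBYR D=GOYY L=GWOW
After move 3 (R'): R=BRYY U=WBBO F=RWRR D=GGYG B=YOOB
After move 4 (F): F=RRRW U=WBWW R=BROY D=YBYG L=GGOG
Query: B face = YOOB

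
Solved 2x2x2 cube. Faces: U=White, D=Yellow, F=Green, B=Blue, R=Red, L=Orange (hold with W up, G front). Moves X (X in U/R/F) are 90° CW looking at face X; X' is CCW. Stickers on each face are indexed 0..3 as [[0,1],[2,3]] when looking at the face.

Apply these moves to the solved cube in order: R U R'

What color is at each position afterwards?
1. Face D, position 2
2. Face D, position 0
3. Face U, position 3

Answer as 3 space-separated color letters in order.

Answer: Y Y O

Derivation:
After move 1 (R): R=RRRR U=WGWG F=GYGY D=YBYB B=WBWB
After move 2 (U): U=WWGG F=RRGY R=WBRR B=OOWB L=GYOO
After move 3 (R'): R=BRWR U=WWGO F=RWGG D=YRYY B=BOBB
Query 1: D[2] = Y
Query 2: D[0] = Y
Query 3: U[3] = O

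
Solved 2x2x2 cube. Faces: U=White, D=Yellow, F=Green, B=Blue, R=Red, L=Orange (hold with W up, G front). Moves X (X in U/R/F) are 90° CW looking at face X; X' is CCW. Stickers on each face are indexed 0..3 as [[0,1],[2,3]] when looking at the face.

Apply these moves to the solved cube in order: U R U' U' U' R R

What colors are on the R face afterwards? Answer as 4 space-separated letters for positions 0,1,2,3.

Answer: B R O W

Derivation:
After move 1 (U): U=WWWW F=RRGG R=BBRR B=OOBB L=GGOO
After move 2 (R): R=RBRB U=WRWG F=RYGY D=YBYO B=WOWB
After move 3 (U'): U=RGWW F=GGGY R=RYRB B=RBWB L=WOOO
After move 4 (U'): U=GWRW F=WOGY R=GGRB B=RYWB L=RBOO
After move 5 (U'): U=WWGR F=RBGY R=WORB B=GGWB L=RYOO
After move 6 (R): R=RWBO U=WBGY F=RBGO D=YWYG B=RGWB
After move 7 (R): R=BROW U=WBGO F=RWGG D=YWYR B=YGBB
Query: R face = BROW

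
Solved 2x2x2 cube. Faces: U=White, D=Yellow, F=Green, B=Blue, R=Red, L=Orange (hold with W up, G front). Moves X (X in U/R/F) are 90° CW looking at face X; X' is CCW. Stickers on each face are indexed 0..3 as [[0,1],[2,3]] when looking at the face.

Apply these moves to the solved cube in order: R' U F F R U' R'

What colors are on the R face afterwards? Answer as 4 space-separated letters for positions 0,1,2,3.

After move 1 (R'): R=RRRR U=WBWB F=GWGW D=YGYG B=YBYB
After move 2 (U): U=WWBB F=RRGW R=YBRR B=OOYB L=GWOO
After move 3 (F): F=GRWR U=WWOW R=BBBR D=RYYG L=GYOG
After move 4 (F): F=WGRR U=WWGY R=OBWR D=BBYG L=GROY
After move 5 (R): R=WORB U=WGGR F=WBRG D=BYYO B=YOWB
After move 6 (U'): U=GRWG F=GRRG R=WBRB B=WOWB L=YOOY
After move 7 (R'): R=BBWR U=GWWW F=GRRG D=BRYG B=OOYB
Query: R face = BBWR

Answer: B B W R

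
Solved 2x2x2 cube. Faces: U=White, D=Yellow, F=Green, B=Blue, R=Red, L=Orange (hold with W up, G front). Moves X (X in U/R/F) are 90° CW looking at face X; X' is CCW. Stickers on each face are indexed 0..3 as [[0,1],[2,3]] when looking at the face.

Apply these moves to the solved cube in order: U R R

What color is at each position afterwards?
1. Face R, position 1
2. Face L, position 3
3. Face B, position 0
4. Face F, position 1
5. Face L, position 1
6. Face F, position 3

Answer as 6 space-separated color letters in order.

Answer: R O G B G O

Derivation:
After move 1 (U): U=WWWW F=RRGG R=BBRR B=OOBB L=GGOO
After move 2 (R): R=RBRB U=WRWG F=RYGY D=YBYO B=WOWB
After move 3 (R): R=RRBB U=WYWY F=RBGO D=YWYW B=GORB
Query 1: R[1] = R
Query 2: L[3] = O
Query 3: B[0] = G
Query 4: F[1] = B
Query 5: L[1] = G
Query 6: F[3] = O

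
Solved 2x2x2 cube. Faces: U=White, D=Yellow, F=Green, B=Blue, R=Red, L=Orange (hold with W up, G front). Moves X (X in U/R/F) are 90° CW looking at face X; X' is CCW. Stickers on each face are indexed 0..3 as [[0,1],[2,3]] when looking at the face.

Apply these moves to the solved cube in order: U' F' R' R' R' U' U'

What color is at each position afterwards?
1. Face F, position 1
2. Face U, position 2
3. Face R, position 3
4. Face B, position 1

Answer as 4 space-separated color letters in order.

After move 1 (U'): U=WWWW F=OOGG R=GGRR B=RRBB L=BBOO
After move 2 (F'): F=OGOG U=WWGR R=YGYR D=BOYY L=BWOW
After move 3 (R'): R=GRYY U=WBGR F=OWOR D=BGYG B=YROB
After move 4 (R'): R=RYGY U=WOGY F=OBOR D=BWYR B=GRGB
After move 5 (R'): R=YYRG U=WGGG F=OOOY D=BBYR B=RRWB
After move 6 (U'): U=GGWG F=BWOY R=OORG B=YYWB L=RROW
After move 7 (U'): U=GGGW F=RROY R=BWRG B=OOWB L=YYOW
Query 1: F[1] = R
Query 2: U[2] = G
Query 3: R[3] = G
Query 4: B[1] = O

Answer: R G G O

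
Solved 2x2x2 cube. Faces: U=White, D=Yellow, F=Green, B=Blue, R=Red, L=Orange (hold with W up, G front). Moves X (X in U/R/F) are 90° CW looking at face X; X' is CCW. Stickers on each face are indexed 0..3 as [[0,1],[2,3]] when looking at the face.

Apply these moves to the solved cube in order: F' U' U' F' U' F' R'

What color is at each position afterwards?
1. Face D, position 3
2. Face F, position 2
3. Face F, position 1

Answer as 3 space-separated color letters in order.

After move 1 (F'): F=GGGG U=WWRR R=YRYR D=OOYY L=OWOW
After move 2 (U'): U=WRWR F=OWGG R=GGYR B=YRBB L=BBOW
After move 3 (U'): U=RRWW F=BBGG R=OWYR B=GGBB L=YROW
After move 4 (F'): F=BGBG U=RROY R=OWOR D=RWYY L=YWOW
After move 5 (U'): U=RYRO F=YWBG R=BGOR B=OWBB L=GGOW
After move 6 (F'): F=WGYB U=RYBO R=WGRR D=GWYY L=GOOR
After move 7 (R'): R=GRWR U=RBBO F=WYYO D=GGYB B=YWWB
Query 1: D[3] = B
Query 2: F[2] = Y
Query 3: F[1] = Y

Answer: B Y Y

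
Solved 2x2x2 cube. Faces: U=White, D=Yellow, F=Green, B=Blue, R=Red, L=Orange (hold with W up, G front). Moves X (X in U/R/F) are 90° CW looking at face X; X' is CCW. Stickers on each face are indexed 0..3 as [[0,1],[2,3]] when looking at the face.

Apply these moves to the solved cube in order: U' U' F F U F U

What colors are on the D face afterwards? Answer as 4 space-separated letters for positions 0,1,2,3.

Answer: R G Y Y

Derivation:
After move 1 (U'): U=WWWW F=OOGG R=GGRR B=RRBB L=BBOO
After move 2 (U'): U=WWWW F=BBGG R=OORR B=GGBB L=RROO
After move 3 (F): F=GBGB U=WWOR R=WOWR D=ROYY L=RYOY
After move 4 (F): F=GGBB U=WWYY R=OORR D=WWYY L=RROO
After move 5 (U): U=YWYW F=OOBB R=GGRR B=RRBB L=GGOO
After move 6 (F): F=BOBO U=YWOG R=YGWR D=RGYY L=GWOW
After move 7 (U): U=OYGW F=YGBO R=RRWR B=GWBB L=BOOW
Query: D face = RGYY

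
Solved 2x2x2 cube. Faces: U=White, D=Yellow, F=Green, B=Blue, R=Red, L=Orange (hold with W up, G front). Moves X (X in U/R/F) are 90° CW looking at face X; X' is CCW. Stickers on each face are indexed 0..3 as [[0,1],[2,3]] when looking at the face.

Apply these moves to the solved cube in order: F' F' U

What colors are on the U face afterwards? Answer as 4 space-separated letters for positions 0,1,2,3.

Answer: Y W Y W

Derivation:
After move 1 (F'): F=GGGG U=WWRR R=YRYR D=OOYY L=OWOW
After move 2 (F'): F=GGGG U=WWYY R=OROR D=WWYY L=OROR
After move 3 (U): U=YWYW F=ORGG R=BBOR B=ORBB L=GGOR
Query: U face = YWYW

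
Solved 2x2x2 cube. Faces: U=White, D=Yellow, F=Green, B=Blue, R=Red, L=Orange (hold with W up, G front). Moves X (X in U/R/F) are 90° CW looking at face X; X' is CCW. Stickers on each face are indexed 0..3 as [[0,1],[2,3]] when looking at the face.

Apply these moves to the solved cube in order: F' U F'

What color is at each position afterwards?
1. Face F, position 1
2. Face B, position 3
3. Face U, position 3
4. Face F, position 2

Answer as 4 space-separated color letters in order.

Answer: G B Y Y

Derivation:
After move 1 (F'): F=GGGG U=WWRR R=YRYR D=OOYY L=OWOW
After move 2 (U): U=RWRW F=YRGG R=BBYR B=OWBB L=GGOW
After move 3 (F'): F=RGYG U=RWBY R=OBOR D=GWYY L=GWOR
Query 1: F[1] = G
Query 2: B[3] = B
Query 3: U[3] = Y
Query 4: F[2] = Y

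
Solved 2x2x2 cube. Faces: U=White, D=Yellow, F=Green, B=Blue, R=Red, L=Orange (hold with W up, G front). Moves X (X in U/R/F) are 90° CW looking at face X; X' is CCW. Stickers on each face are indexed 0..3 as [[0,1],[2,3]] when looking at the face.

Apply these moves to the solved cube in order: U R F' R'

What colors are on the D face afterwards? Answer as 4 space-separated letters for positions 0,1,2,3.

Answer: G Y Y G

Derivation:
After move 1 (U): U=WWWW F=RRGG R=BBRR B=OOBB L=GGOO
After move 2 (R): R=RBRB U=WRWG F=RYGY D=YBYO B=WOWB
After move 3 (F'): F=YYRG U=WRRR R=BBYB D=GOYO L=GGOW
After move 4 (R'): R=BBBY U=WWRW F=YRRR D=GYYG B=OOOB
Query: D face = GYYG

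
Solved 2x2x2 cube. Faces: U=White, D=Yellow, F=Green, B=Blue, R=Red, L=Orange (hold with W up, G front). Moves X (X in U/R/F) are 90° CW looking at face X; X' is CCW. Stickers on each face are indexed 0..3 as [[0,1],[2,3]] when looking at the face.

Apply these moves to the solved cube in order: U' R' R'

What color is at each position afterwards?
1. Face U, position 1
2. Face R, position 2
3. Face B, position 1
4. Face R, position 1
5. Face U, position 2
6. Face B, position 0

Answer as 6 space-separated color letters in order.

After move 1 (U'): U=WWWW F=OOGG R=GGRR B=RRBB L=BBOO
After move 2 (R'): R=GRGR U=WBWR F=OWGW D=YOYG B=YRYB
After move 3 (R'): R=RRGG U=WYWY F=OBGR D=YWYW B=GROB
Query 1: U[1] = Y
Query 2: R[2] = G
Query 3: B[1] = R
Query 4: R[1] = R
Query 5: U[2] = W
Query 6: B[0] = G

Answer: Y G R R W G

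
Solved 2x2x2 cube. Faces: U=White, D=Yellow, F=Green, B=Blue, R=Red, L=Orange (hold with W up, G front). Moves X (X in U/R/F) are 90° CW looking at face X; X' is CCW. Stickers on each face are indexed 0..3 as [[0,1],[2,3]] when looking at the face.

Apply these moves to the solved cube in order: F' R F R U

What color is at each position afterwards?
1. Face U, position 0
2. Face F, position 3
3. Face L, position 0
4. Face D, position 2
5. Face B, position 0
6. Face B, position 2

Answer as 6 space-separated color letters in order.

After move 1 (F'): F=GGGG U=WWRR R=YRYR D=OOYY L=OWOW
After move 2 (R): R=YYRR U=WGRG F=GOGY D=OBYB B=RBWB
After move 3 (F): F=GGYO U=WGWW R=RYGR D=RYYB L=OOOB
After move 4 (R): R=GRRY U=WGWO F=GYYB D=RWYR B=WBGB
After move 5 (U): U=WWOG F=GRYB R=WBRY B=OOGB L=GYOB
Query 1: U[0] = W
Query 2: F[3] = B
Query 3: L[0] = G
Query 4: D[2] = Y
Query 5: B[0] = O
Query 6: B[2] = G

Answer: W B G Y O G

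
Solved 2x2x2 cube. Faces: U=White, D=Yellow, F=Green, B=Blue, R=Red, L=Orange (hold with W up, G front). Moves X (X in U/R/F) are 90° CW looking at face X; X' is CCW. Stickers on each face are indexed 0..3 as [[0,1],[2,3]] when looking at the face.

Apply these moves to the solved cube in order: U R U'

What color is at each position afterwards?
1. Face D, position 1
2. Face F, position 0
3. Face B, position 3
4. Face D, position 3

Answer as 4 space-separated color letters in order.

Answer: B G B O

Derivation:
After move 1 (U): U=WWWW F=RRGG R=BBRR B=OOBB L=GGOO
After move 2 (R): R=RBRB U=WRWG F=RYGY D=YBYO B=WOWB
After move 3 (U'): U=RGWW F=GGGY R=RYRB B=RBWB L=WOOO
Query 1: D[1] = B
Query 2: F[0] = G
Query 3: B[3] = B
Query 4: D[3] = O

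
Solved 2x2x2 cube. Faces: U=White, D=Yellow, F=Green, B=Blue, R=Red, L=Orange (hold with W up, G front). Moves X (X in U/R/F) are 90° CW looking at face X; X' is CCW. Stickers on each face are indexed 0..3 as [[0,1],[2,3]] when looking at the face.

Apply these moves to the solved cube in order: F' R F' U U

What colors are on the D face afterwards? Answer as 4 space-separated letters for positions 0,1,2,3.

Answer: W W Y B

Derivation:
After move 1 (F'): F=GGGG U=WWRR R=YRYR D=OOYY L=OWOW
After move 2 (R): R=YYRR U=WGRG F=GOGY D=OBYB B=RBWB
After move 3 (F'): F=OYGG U=WGYR R=BYOR D=WWYB L=OGOR
After move 4 (U): U=YWRG F=BYGG R=RBOR B=OGWB L=OYOR
After move 5 (U): U=RYGW F=RBGG R=OGOR B=OYWB L=BYOR
Query: D face = WWYB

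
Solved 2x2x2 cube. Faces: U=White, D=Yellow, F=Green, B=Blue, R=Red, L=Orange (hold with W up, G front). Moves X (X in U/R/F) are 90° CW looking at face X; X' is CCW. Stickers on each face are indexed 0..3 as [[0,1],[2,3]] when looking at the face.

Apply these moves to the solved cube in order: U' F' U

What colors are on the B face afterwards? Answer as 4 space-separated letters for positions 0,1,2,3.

Answer: B W B B

Derivation:
After move 1 (U'): U=WWWW F=OOGG R=GGRR B=RRBB L=BBOO
After move 2 (F'): F=OGOG U=WWGR R=YGYR D=BOYY L=BWOW
After move 3 (U): U=GWRW F=YGOG R=RRYR B=BWBB L=OGOW
Query: B face = BWBB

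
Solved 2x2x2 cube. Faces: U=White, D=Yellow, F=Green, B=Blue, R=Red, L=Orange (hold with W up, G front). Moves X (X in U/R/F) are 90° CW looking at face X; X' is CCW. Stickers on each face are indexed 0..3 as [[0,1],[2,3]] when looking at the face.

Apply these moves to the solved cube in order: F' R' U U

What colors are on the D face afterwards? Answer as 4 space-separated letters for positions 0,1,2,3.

After move 1 (F'): F=GGGG U=WWRR R=YRYR D=OOYY L=OWOW
After move 2 (R'): R=RRYY U=WBRB F=GWGR D=OGYG B=YBOB
After move 3 (U): U=RWBB F=RRGR R=YBYY B=OWOB L=GWOW
After move 4 (U): U=BRBW F=YBGR R=OWYY B=GWOB L=RROW
Query: D face = OGYG

Answer: O G Y G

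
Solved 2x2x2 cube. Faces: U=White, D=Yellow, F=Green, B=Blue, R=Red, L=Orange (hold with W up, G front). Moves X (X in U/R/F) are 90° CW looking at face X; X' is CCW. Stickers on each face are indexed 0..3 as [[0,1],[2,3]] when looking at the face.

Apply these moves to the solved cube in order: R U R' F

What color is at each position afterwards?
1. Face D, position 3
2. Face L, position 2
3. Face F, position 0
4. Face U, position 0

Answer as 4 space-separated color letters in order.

Answer: Y O G W

Derivation:
After move 1 (R): R=RRRR U=WGWG F=GYGY D=YBYB B=WBWB
After move 2 (U): U=WWGG F=RRGY R=WBRR B=OOWB L=GYOO
After move 3 (R'): R=BRWR U=WWGO F=RWGG D=YRYY B=BOBB
After move 4 (F): F=GRGW U=WWOY R=GROR D=WBYY L=GYOR
Query 1: D[3] = Y
Query 2: L[2] = O
Query 3: F[0] = G
Query 4: U[0] = W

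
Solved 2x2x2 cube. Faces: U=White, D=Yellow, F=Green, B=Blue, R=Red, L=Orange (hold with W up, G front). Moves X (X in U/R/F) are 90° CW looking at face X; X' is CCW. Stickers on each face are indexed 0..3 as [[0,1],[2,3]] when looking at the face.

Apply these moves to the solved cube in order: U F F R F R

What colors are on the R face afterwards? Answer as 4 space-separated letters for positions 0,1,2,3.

Answer: R Y B O

Derivation:
After move 1 (U): U=WWWW F=RRGG R=BBRR B=OOBB L=GGOO
After move 2 (F): F=GRGR U=WWOG R=WBWR D=RBYY L=GYOY
After move 3 (F): F=GGRR U=WWYY R=OBGR D=WWYY L=GROB
After move 4 (R): R=GORB U=WGYR F=GWRY D=WBYO B=YOWB
After move 5 (F): F=RGYW U=WGBR R=YORB D=RGYO L=GWOB
After move 6 (R): R=RYBO U=WGBW F=RGYO D=RWYY B=ROGB
Query: R face = RYBO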